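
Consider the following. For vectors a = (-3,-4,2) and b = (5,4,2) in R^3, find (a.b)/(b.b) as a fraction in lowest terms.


Projection coefficient = (a . b) / (b . b)
a . b = (-3)*5 + (-4)*4 + 2*2
= -15 + (-16) + 4 = -27
b . b = 5^2 + 4^2 + 2^2
= 25 + 16 + 4 = 45
Coefficient = -27/45
In lowest terms: -3/5


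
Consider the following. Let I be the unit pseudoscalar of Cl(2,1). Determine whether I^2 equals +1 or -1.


The pseudoscalar I = e1...e_n (product of all n generators) of Cl(p,q) satisfies I^2 = (-1)^(q + n(n-1)/2).
p = 2, q = 1, n = p + q = 3
n(n-1)/2 = 3 * 2 / 2 = 3
Exponent = q + n(n-1)/2 = 1 + 3 = 4
I^2 = (-1)^4 = +1


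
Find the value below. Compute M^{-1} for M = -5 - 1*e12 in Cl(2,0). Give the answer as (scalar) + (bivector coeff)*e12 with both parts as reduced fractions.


M = -5 - 1*e12, where e12^2 = -1.
Since M commutes with its reverse ~M = a - b*e12, M * ~M = a^2 - b^2*e12^2 = a^2 + b^2.
So M^{-1} = ~M / (a^2 + b^2) = (a - b*e12)/(a^2 + b^2).
a^2 + b^2 = 25 + 1 = 26
Scalar part = -5/26 = -5/26
Bivector coeff = 1/26 = 1/26
M^{-1} = -5/26 + 1/26*e12


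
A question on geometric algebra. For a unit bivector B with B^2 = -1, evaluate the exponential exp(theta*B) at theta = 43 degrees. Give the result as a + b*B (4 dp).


For a unit bivector B with B^2 = -1, the exponential series gives
e^(theta*B) = cos(theta) + sin(theta)*B (the GA analogue of Euler's formula).
theta = 43 degrees = 0.750492 rad
cos(43 deg) = 0.7314
sin(43 deg) = 0.6820
exp(theta*B) = 0.7314 + 0.6820*B


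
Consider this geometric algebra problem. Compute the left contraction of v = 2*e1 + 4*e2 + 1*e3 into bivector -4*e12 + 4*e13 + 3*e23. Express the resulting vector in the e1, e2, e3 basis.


Left contraction v _| B = <vB>_1 (grade-1 part of the geometric product vB).
Using e1_|e12 = e2, e2_|e12 = -e1, e1_|e13 = e3, e3_|e13 = -e1, e2_|e23 = e3, e3_|e23 = -e2:
e1 coeff: -v2*b12 - v3*b13 = -(4)*(-4) - (1)*(4) = 12
e2 coeff: v1*b12 - v3*b23 = (2)*(-4) - (1)*(3) = -11
e3 coeff: v1*b13 + v2*b23 = (2)*(4) + (4)*(3) = 20
v _| B = 12*e1 - 11*e2 + 20*e3


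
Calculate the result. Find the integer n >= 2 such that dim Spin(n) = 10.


dim Spin(n) = dim so(n) = n(n-1)/2.
Solve n(n-1)/2 = 10, i.e. n^2 - n - 20 = 0.
Discriminant = 1 + 8*10 = 81
n = (1 + sqrt(81))/2 = (1 + 9)/2 = 5


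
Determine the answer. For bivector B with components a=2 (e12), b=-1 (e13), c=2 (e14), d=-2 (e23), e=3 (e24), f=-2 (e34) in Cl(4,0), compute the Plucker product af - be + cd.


Plucker relation: af - be + cd
a*f = 2*(-2) = -4
b*e = (-1)*3 = -3
c*d = 2*(-2) = -4
af - be + cd = -4 - (-3) + (-4)
= -5


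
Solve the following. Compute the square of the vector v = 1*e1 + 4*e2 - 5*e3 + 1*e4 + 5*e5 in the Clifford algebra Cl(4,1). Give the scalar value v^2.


v^2 = sum of c_i^2 * e_i^2
Positive signature terms (e_i^2 = +1): 1^2 + 4^2 + (-5)^2 + 1^2 = 43
Negative signature terms (e_j^2 = -1): 5^2 = 25
v^2 = 43 - 25 = 18


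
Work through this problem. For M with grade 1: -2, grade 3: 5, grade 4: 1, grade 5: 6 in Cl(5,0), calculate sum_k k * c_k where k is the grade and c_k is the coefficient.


Grade-weighted sum = sum of grade_k * coefficient_k
1*(-2) = -2
3*5 = 15
4*1 = 4
5*6 = 30
Total = -2 + 15 + 4 + 30 = 47


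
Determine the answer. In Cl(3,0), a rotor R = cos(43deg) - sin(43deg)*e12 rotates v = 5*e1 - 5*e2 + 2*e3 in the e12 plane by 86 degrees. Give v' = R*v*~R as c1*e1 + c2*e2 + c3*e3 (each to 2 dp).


Rotor R = cos(43deg) - sin(43deg)*e12
Rotation angle theta = 2 * 43 = 86 degrees in the e12 plane (e1 -> e2).
The component perpendicular to the plane (e3) is invariant: v'_3 = v3 = 2.00
cos(86deg) = 0.0698, sin(86deg) = 0.9976
v'_1 = v1*cos(theta) - v2*sin(theta) = 5*0.0698 - (-5)*0.9976 = 5.34
v'_2 = v1*sin(theta) + v2*cos(theta) = 5*0.9976 + (-5)*0.0698 = 4.64
v' = 5.34*e1 + 4.64*e2 + 2.00*e3


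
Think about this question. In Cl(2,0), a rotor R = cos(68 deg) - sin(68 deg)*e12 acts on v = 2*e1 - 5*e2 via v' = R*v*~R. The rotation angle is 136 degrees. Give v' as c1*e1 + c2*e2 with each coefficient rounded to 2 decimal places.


Rotor R = cos(68deg) - sin(68deg)*e12
Rotation angle theta = 2 * 68 = 136 degrees
v' = R*v*~R rotates v by theta.
cos(136deg) = -0.7193, sin(136deg) = 0.6947
v'_1 = 2*cos(136deg) - (-5)*sin(136deg)
= 2*(-0.7193) - (-5)*0.6947
= 2.03
v'_2 = 2*sin(136deg) + (-5)*cos(136deg)
= 2*0.6947 + (-5)*(-0.7193)
= 4.99
v' = 2.03*e1 + 4.99*e2


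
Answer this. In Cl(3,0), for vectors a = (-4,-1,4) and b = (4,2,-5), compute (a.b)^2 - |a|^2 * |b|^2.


a . b = (-4)*4 + (-1)*2 + 4*(-5)
= -16 + (-2) + (-20) = -38
|a|^2 = (-4)^2 + (-1)^2 + 4^2 = 33
|b|^2 = 4^2 + 2^2 + (-5)^2 = 45
(a.b)^2 = (-38)^2 = 1444
|a|^2 * |b|^2 = 33 * 45 = 1485
Result = 1444 - 1485 = -41


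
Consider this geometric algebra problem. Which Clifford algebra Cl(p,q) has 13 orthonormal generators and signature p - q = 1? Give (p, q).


We need p + q = 13 and p - q = 1.
Adding: 2p = 13 + 1 = 14, so p = 7.
Then q = 13 - 7 = 6.
(p, q) = (7, 6)


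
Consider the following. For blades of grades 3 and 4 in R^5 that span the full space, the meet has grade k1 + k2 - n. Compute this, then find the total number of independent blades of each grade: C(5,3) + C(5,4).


Meet grade = grade(A) + grade(B) - n
= 3 + 4 - 5 = 2
C(5,3) = 10
C(5,4) = 5
dim_A + dim_B = 10 + 5 = 15


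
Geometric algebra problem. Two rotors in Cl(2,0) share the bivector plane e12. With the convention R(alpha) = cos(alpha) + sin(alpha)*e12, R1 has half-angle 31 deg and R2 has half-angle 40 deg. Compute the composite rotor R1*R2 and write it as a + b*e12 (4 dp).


Same-plane rotors commute and their half-angles add:
R1*R2 = cos(a1 + a2) + sin(a1 + a2)*e12.
a1 + a2 = 31 + 40 = 71 deg
cos(71 deg) = 0.3256
sin(71 deg) = 0.9455
R1*R2 = 0.3256 + 0.9455*e12


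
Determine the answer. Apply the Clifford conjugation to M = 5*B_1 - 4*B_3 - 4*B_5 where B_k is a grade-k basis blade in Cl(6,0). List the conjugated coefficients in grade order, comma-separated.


Clifford conjugate sign for grade k: (-1)^(k(k+1)/2)
Grade 1: (-1)^(1*2/2) = (-1)^1 = -1, coeff 5 -> -5
Grade 3: (-1)^(3*4/2) = (-1)^6 = 1, coeff -4 -> -4
Grade 5: (-1)^(5*6/2) = (-1)^15 = -1, coeff -4 -> 4
Conjugated coefficients: -5, -4, 4


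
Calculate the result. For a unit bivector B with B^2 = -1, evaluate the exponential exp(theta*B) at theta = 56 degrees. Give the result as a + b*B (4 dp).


For a unit bivector B with B^2 = -1, the exponential series gives
e^(theta*B) = cos(theta) + sin(theta)*B (the GA analogue of Euler's formula).
theta = 56 degrees = 0.977384 rad
cos(56 deg) = 0.5592
sin(56 deg) = 0.8290
exp(theta*B) = 0.5592 + 0.8290*B


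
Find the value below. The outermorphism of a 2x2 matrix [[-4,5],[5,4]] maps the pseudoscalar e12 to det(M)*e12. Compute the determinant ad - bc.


The outermorphism of a linear map f sends e1^e2 to f(e1)^f(e2).
f(e1) = -4*e1 + 5*e2
f(e2) = 5*e1 + 4*e2
f(e1) ^ f(e2) = (-4*e1 + 5*e2) ^ (5*e1 + 4*e2)
= (-4)*4*e12 + 5*5*e21
= (-16 - 25)*e12
= -41*e12
Coefficient = -41


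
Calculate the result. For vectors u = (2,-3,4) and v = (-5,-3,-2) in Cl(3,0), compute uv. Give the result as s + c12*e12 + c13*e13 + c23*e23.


In Cl(3,0): e_i^2 = 1, e_ie_j = -e_je_i for i != j.
Scalar part = u . v = 2*(-5) + (-3)*(-3) + 4*(-2)
= -10 + 9 + (-8) = -9
e12 coeff = 2*(-3) - (-3)*(-5) = -6 - 15 = -21
e13 coeff = 2*(-2) - 4*(-5) = -4 - (-20) = 16
e23 coeff = (-3)*(-2) - 4*(-3) = 6 - (-12) = 18
uv = -9 - 21*e12 + 16*e13 + 18*e23


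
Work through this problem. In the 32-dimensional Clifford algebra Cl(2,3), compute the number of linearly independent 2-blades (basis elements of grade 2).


Number of grade-k basis blades in Cl(p,q) with n = p + q is C(n, k).
n = 2 + 3 = 5
C(5, 2) = 5! / (2! * 3!)
= 120 / (2 * 6)
= 10


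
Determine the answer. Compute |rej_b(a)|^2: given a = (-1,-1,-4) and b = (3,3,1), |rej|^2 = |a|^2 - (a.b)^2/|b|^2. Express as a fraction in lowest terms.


|a|^2 = (-1)^2 + (-1)^2 + (-4)^2 = 18
|b|^2 = 3^2 + 3^2 + 1^2 = 19
a . b = (-1)*3 + (-1)*3 + (-4)*1 = -10
(a.b)^2 = (-10)^2 = 100
|rej|^2 = 18 - 100/19
= (342 - 100)/19
= 242/19
In lowest terms: 242/19


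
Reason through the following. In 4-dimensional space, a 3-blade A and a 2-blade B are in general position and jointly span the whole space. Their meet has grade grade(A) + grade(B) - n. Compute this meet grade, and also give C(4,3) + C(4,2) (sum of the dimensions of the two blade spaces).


Meet grade = grade(A) + grade(B) - n
= 3 + 2 - 4 = 1
C(4,3) = 4
C(4,2) = 6
dim_A + dim_B = 4 + 6 = 10


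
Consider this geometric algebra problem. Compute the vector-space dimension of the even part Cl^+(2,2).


Even subalgebra dimension = 2^(n-1)
n = 2 + 2 = 4
2^(4 - 1) = 2^3 = 8
Verification: sum of C(4,k) for even k = 1 + 6 + 1 = 8
Result = 8


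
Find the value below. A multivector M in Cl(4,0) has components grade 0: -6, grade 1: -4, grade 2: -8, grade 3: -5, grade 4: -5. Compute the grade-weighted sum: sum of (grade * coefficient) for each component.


Grade-weighted sum = sum of grade_k * coefficient_k
0*(-6) = 0
1*(-4) = -4
2*(-8) = -16
3*(-5) = -15
4*(-5) = -20
Total = 0 + (-4) + (-16) + (-15) + (-20) = -55


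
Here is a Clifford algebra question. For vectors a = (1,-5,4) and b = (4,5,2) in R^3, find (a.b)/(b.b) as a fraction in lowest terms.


Projection coefficient = (a . b) / (b . b)
a . b = 1*4 + (-5)*5 + 4*2
= 4 + (-25) + 8 = -13
b . b = 4^2 + 5^2 + 2^2
= 16 + 25 + 4 = 45
Coefficient = -13/45
In lowest terms: -13/45


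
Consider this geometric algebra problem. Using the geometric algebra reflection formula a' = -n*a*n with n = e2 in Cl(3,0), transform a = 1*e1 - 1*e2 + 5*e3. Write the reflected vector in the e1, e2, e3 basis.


Reflection formula: a' = -n*a*n, with n = e2 (unit vector, n^2 = 1).
For reflection through hyperplane perp to e2:
The component along e2 flips sign, others stay.
a = (1, -1, 5)
a' = (1, 1, 5)
a' = 1*e1 + 1*e2 + 5*e3


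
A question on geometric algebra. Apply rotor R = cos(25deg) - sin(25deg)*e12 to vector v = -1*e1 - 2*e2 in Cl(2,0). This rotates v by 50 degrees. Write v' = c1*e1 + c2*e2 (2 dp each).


Rotor R = cos(25deg) - sin(25deg)*e12
Rotation angle theta = 2 * 25 = 50 degrees
v' = R*v*~R rotates v by theta.
cos(50deg) = 0.6428, sin(50deg) = 0.7660
v'_1 = -1*cos(50deg) - (-2)*sin(50deg)
= -1*0.6428 - (-2)*0.7660
= 0.89
v'_2 = -1*sin(50deg) + (-2)*cos(50deg)
= -1*0.7660 + (-2)*0.6428
= -2.05
v' = 0.89*e1 - 2.05*e2


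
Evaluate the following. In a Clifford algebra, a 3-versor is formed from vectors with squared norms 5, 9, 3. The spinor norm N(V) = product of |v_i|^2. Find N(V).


Spinor norm N(V) = |v1|^2 * |v2|^2 * ... * |v3|^2
= 5 * 9 * 3
Running product: 5, 45, 135
N(V) = 135


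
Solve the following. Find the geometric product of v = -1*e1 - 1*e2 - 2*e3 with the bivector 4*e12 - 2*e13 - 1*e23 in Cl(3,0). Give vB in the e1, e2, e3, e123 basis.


vB has grade-1 (vector) and grade-3 (trivector) parts: vB = (v _| B) + (v ^ B).
Vector part <vB>_1:
  e1: -v2*b12 - v3*b13 = -(-1)*(4) - (-2)*(-2) = 0
  e2: v1*b12 - v3*b23 = (-1)*(4) - (-2)*(-1) = -6
  e3: v1*b13 + v2*b23 = (-1)*(-2) + (-1)*(-1) = 3
Trivector part <vB>_3:
  e123: v1*b23 - v2*b13 + v3*b12 = (-1)*(-1) - (-1)*(-2) + (-2)*(4) = -9
vB = 0*e1 - 6*e2 + 3*e3 - 9*e123


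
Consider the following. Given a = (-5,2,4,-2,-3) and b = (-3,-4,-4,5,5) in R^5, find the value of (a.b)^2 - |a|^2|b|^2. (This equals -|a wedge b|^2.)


a . b = (-5)*(-3) + 2*(-4) + 4*(-4) + (-2)*5 + (-3)*5
= 15 + (-8) + (-16) + (-10) + (-15) = -34
|a|^2 = (-5)^2 + 2^2 + 4^2 + (-2)^2 + (-3)^2 = 58
|b|^2 = (-3)^2 + (-4)^2 + (-4)^2 + 5^2 + 5^2 = 91
(a.b)^2 = (-34)^2 = 1156
|a|^2 * |b|^2 = 58 * 91 = 5278
Result = 1156 - 5278 = -4122


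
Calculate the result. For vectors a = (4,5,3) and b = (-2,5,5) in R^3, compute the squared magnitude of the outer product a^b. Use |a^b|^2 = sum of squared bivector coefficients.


a wedge b = (a1*b2 - a2*b1)*e12 + (a1*b3 - a3*b1)*e13 + (a2*b3 - a3*b2)*e23
e12 coeff: 4*5 - 5*(-2) = 20 - (-10) = 30
e13 coeff: 4*5 - 3*(-2) = 20 - (-6) = 26
e23 coeff: 5*5 - 3*5 = 25 - 15 = 10
|a wedge b|^2 = 30^2 + 26^2 + 10^2
= 900 + 676 + 100
= 1676


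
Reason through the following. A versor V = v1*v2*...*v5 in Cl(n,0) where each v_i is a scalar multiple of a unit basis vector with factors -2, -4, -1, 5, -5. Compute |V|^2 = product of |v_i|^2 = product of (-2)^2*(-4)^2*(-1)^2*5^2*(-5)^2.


Each vector v_i has |v_i|^2 = s_i^2
Squared scales: (-2)^2 = 4, (-4)^2 = 16, (-1)^2 = 1, 5^2 = 25, (-5)^2 = 25
|V|^2 = 4 * 16 * 1 * 25 * 25
= 40000


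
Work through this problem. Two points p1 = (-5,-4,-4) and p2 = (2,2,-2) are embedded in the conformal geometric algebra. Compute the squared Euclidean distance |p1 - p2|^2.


p1 - p2 = (-7, -6, -2)
|p1 - p2|^2 = (-7)^2 + (-6)^2 + (-2)^2
= 49 + 36 + 4
= 89


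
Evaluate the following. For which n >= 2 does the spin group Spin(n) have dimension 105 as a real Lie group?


dim Spin(n) = dim so(n) = n(n-1)/2.
Solve n(n-1)/2 = 105, i.e. n^2 - n - 210 = 0.
Discriminant = 1 + 8*105 = 841
n = (1 + sqrt(841))/2 = (1 + 29)/2 = 15


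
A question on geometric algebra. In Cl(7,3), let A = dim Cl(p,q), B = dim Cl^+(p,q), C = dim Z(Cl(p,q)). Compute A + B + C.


n = 7 + 3 = 10
Total dim = 2^10 = 1024
Even subalgebra dim = 2^9 = 512
n is even, so center dim = 1
Sum = 1024 + 512 + 1 = 1537


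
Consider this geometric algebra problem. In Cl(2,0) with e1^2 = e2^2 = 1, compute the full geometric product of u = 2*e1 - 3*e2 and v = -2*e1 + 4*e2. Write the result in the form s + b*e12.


Expand: (2*e1 - 3*e2)(-2*e1 + 4*e2)
= 2*(-2)*e1e1 + 2*4*e1e2 + (-3)*(-2)*e2e1 + (-3)*4*e2e2
Using e1^2 = e2^2 = 1, e2e1 = -e1e2:
Scalar part s = 2*(-2) + (-3)*4 = -4 + (-12) = -16
Bivector part b = 2*4 - (-3)*(-2) = 8 - 6 = 2
uv = -16 + 2*e12


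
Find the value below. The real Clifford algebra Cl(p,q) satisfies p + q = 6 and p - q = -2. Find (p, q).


We need p + q = 6 and p - q = -2.
Adding: 2p = 6 + (-2) = 4, so p = 2.
Then q = 6 - 2 = 4.
(p, q) = (2, 4)


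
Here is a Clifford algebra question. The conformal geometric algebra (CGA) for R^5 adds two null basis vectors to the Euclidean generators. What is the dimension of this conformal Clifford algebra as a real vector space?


The conformal model of R^5 uses Cl(6,1): the 5 Euclidean generators plus two extra orthogonal generators e+ (e+^2 = +1) and e- (e-^2 = -1), from which the null vectors e0, einf are built.
Number of generators m = 5 + 2 = 7.
dim Cl(p,q) = 2^m = 2^7 = 128


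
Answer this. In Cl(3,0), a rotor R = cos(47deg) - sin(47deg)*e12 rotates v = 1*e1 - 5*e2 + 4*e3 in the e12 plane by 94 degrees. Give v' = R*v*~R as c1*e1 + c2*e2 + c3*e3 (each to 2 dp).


Rotor R = cos(47deg) - sin(47deg)*e12
Rotation angle theta = 2 * 47 = 94 degrees in the e12 plane (e1 -> e2).
The component perpendicular to the plane (e3) is invariant: v'_3 = v3 = 4.00
cos(94deg) = -0.0698, sin(94deg) = 0.9976
v'_1 = v1*cos(theta) - v2*sin(theta) = 1*(-0.0698) - (-5)*0.9976 = 4.92
v'_2 = v1*sin(theta) + v2*cos(theta) = 1*0.9976 + (-5)*(-0.0698) = 1.35
v' = 4.92*e1 + 1.35*e2 + 4.00*e3


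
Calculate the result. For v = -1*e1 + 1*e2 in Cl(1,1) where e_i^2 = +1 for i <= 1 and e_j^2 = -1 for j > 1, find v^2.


v^2 = sum of c_i^2 * e_i^2
Positive signature terms (e_i^2 = +1): (-1)^2 = 1
Negative signature terms (e_j^2 = -1): 1^2 = 1
v^2 = 1 - 1 = 0


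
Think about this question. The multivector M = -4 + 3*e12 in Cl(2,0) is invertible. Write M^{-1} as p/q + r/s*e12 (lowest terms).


M = -4 + 3*e12, where e12^2 = -1.
Since M commutes with its reverse ~M = a - b*e12, M * ~M = a^2 - b^2*e12^2 = a^2 + b^2.
So M^{-1} = ~M / (a^2 + b^2) = (a - b*e12)/(a^2 + b^2).
a^2 + b^2 = 16 + 9 = 25
Scalar part = -4/25 = -4/25
Bivector coeff = -3/25 = -3/25
M^{-1} = -4/25 - 3/25*e12


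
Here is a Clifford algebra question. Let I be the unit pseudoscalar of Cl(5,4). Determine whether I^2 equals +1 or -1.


The pseudoscalar I = e1...e_n (product of all n generators) of Cl(p,q) satisfies I^2 = (-1)^(q + n(n-1)/2).
p = 5, q = 4, n = p + q = 9
n(n-1)/2 = 9 * 8 / 2 = 36
Exponent = q + n(n-1)/2 = 4 + 36 = 40
I^2 = (-1)^40 = +1


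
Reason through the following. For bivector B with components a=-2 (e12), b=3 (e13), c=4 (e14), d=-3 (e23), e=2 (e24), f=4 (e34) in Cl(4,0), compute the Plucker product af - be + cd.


Plucker relation: af - be + cd
a*f = (-2)*4 = -8
b*e = 3*2 = 6
c*d = 4*(-3) = -12
af - be + cd = -8 - 6 + (-12)
= -26


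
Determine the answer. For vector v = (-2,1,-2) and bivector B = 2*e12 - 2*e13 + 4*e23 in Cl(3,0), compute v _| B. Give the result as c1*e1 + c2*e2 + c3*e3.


Left contraction v _| B = <vB>_1 (grade-1 part of the geometric product vB).
Using e1_|e12 = e2, e2_|e12 = -e1, e1_|e13 = e3, e3_|e13 = -e1, e2_|e23 = e3, e3_|e23 = -e2:
e1 coeff: -v2*b12 - v3*b13 = -(1)*(2) - (-2)*(-2) = -6
e2 coeff: v1*b12 - v3*b23 = (-2)*(2) - (-2)*(4) = 4
e3 coeff: v1*b13 + v2*b23 = (-2)*(-2) + (1)*(4) = 8
v _| B = -6*e1 + 4*e2 + 8*e3


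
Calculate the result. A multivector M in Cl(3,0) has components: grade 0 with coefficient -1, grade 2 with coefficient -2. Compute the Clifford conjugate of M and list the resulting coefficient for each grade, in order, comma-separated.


Clifford conjugate sign for grade k: (-1)^(k(k+1)/2)
Grade 0: (-1)^(0*1/2) = (-1)^0 = 1, coeff -1 -> -1
Grade 2: (-1)^(2*3/2) = (-1)^3 = -1, coeff -2 -> 2
Conjugated coefficients: -1, 2


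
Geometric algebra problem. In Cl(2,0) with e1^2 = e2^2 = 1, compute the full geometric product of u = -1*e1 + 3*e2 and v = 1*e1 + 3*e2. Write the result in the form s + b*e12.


Expand: (-1*e1 + 3*e2)(1*e1 + 3*e2)
= (-1)*1*e1e1 + (-1)*3*e1e2 + 3*1*e2e1 + 3*3*e2e2
Using e1^2 = e2^2 = 1, e2e1 = -e1e2:
Scalar part s = (-1)*1 + 3*3 = -1 + 9 = 8
Bivector part b = (-1)*3 - 3*1 = -3 - 3 = -6
uv = 8 - 6*e12


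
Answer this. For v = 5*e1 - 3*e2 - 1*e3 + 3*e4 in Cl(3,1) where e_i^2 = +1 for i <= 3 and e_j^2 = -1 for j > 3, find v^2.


v^2 = sum of c_i^2 * e_i^2
Positive signature terms (e_i^2 = +1): 5^2 + (-3)^2 + (-1)^2 = 35
Negative signature terms (e_j^2 = -1): 3^2 = 9
v^2 = 35 - 9 = 26


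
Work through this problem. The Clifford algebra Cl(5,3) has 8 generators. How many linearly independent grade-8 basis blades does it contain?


Number of grade-k basis blades in Cl(p,q) with n = p + q is C(n, k).
n = 5 + 3 = 8
C(8, 8) = 8! / (8! * 0!)
= 40320 / (40320 * 1)
= 1


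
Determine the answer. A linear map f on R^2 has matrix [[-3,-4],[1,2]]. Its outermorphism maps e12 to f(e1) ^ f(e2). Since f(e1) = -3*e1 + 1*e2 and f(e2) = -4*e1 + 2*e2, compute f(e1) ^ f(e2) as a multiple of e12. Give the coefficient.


The outermorphism of a linear map f sends e1^e2 to f(e1)^f(e2).
f(e1) = -3*e1 + 1*e2
f(e2) = -4*e1 + 2*e2
f(e1) ^ f(e2) = (-3*e1 + 1*e2) ^ (-4*e1 + 2*e2)
= (-3)*2*e12 + 1*(-4)*e21
= (-6 - (-4))*e12
= -2*e12
Coefficient = -2


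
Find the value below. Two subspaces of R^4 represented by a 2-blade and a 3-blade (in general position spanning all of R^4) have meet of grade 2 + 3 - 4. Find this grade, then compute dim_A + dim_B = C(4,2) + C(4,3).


Meet grade = grade(A) + grade(B) - n
= 2 + 3 - 4 = 1
C(4,2) = 6
C(4,3) = 4
dim_A + dim_B = 6 + 4 = 10


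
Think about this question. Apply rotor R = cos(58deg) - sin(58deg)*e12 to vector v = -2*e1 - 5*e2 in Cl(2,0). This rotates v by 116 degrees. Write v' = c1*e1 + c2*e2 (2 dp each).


Rotor R = cos(58deg) - sin(58deg)*e12
Rotation angle theta = 2 * 58 = 116 degrees
v' = R*v*~R rotates v by theta.
cos(116deg) = -0.4384, sin(116deg) = 0.8988
v'_1 = -2*cos(116deg) - (-5)*sin(116deg)
= -2*(-0.4384) - (-5)*0.8988
= 5.37
v'_2 = -2*sin(116deg) + (-5)*cos(116deg)
= -2*0.8988 + (-5)*(-0.4384)
= 0.39
v' = 5.37*e1 + 0.39*e2


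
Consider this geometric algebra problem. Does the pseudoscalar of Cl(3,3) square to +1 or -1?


The pseudoscalar I = e1...e_n (product of all n generators) of Cl(p,q) satisfies I^2 = (-1)^(q + n(n-1)/2).
p = 3, q = 3, n = p + q = 6
n(n-1)/2 = 6 * 5 / 2 = 15
Exponent = q + n(n-1)/2 = 3 + 15 = 18
I^2 = (-1)^18 = +1


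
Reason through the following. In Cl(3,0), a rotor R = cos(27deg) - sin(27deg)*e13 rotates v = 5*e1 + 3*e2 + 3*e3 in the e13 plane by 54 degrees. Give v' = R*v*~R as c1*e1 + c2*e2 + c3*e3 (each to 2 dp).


Rotor R = cos(27deg) - sin(27deg)*e13
Rotation angle theta = 2 * 27 = 54 degrees in the e13 plane (e1 -> e3).
The component perpendicular to the plane (e2) is invariant: v'_2 = v2 = 3.00
cos(54deg) = 0.5878, sin(54deg) = 0.8090
v'_1 = v1*cos(theta) - v3*sin(theta) = 5*0.5878 - 3*0.8090 = 0.51
v'_3 = v1*sin(theta) + v3*cos(theta) = 5*0.8090 + 3*0.5878 = 5.81
v' = 0.51*e1 + 3.00*e2 + 5.81*e3


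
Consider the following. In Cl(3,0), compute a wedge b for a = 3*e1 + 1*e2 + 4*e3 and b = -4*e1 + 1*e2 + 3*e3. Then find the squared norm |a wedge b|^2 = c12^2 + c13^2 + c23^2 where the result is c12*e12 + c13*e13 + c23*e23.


a wedge b = (a1*b2 - a2*b1)*e12 + (a1*b3 - a3*b1)*e13 + (a2*b3 - a3*b2)*e23
e12 coeff: 3*1 - 1*(-4) = 3 - (-4) = 7
e13 coeff: 3*3 - 4*(-4) = 9 - (-16) = 25
e23 coeff: 1*3 - 4*1 = 3 - 4 = -1
|a wedge b|^2 = 7^2 + 25^2 + (-1)^2
= 49 + 625 + 1
= 675


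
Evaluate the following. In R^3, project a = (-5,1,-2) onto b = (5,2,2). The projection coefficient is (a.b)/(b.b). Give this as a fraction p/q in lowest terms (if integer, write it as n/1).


Projection coefficient = (a . b) / (b . b)
a . b = (-5)*5 + 1*2 + (-2)*2
= -25 + 2 + (-4) = -27
b . b = 5^2 + 2^2 + 2^2
= 25 + 4 + 4 = 33
Coefficient = -27/33
In lowest terms: -9/11


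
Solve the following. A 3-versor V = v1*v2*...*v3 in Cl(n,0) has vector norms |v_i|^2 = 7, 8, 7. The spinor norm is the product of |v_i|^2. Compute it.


Spinor norm N(V) = |v1|^2 * |v2|^2 * ... * |v3|^2
= 7 * 8 * 7
Running product: 7, 56, 392
N(V) = 392


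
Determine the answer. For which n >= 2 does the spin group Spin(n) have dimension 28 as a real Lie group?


dim Spin(n) = dim so(n) = n(n-1)/2.
Solve n(n-1)/2 = 28, i.e. n^2 - n - 56 = 0.
Discriminant = 1 + 8*28 = 225
n = (1 + sqrt(225))/2 = (1 + 15)/2 = 8


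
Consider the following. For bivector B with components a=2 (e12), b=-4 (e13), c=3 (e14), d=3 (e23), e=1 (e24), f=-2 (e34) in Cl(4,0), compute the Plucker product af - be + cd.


Plucker relation: af - be + cd
a*f = 2*(-2) = -4
b*e = (-4)*1 = -4
c*d = 3*3 = 9
af - be + cd = -4 - (-4) + 9
= 9


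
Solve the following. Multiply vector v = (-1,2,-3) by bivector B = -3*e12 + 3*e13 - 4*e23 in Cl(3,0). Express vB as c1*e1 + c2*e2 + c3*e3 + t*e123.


vB has grade-1 (vector) and grade-3 (trivector) parts: vB = (v _| B) + (v ^ B).
Vector part <vB>_1:
  e1: -v2*b12 - v3*b13 = -(2)*(-3) - (-3)*(3) = 15
  e2: v1*b12 - v3*b23 = (-1)*(-3) - (-3)*(-4) = -9
  e3: v1*b13 + v2*b23 = (-1)*(3) + (2)*(-4) = -11
Trivector part <vB>_3:
  e123: v1*b23 - v2*b13 + v3*b12 = (-1)*(-4) - (2)*(3) + (-3)*(-3) = 7
vB = 15*e1 - 9*e2 - 11*e3 + 7*e123


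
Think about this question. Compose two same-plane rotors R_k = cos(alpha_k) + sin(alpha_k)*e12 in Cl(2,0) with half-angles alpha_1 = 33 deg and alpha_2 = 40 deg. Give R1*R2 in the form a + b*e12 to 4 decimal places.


Same-plane rotors commute and their half-angles add:
R1*R2 = cos(a1 + a2) + sin(a1 + a2)*e12.
a1 + a2 = 33 + 40 = 73 deg
cos(73 deg) = 0.2924
sin(73 deg) = 0.9563
R1*R2 = 0.2924 + 0.9563*e12


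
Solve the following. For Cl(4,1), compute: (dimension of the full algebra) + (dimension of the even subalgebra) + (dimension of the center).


n = 4 + 1 = 5
Total dim = 2^5 = 32
Even subalgebra dim = 2^4 = 16
n is odd, so center dim = 2
Sum = 32 + 16 + 2 = 50


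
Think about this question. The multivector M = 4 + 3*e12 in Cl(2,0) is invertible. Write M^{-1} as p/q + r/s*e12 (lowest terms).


M = 4 + 3*e12, where e12^2 = -1.
Since M commutes with its reverse ~M = a - b*e12, M * ~M = a^2 - b^2*e12^2 = a^2 + b^2.
So M^{-1} = ~M / (a^2 + b^2) = (a - b*e12)/(a^2 + b^2).
a^2 + b^2 = 16 + 9 = 25
Scalar part = 4/25 = 4/25
Bivector coeff = -3/25 = -3/25
M^{-1} = 4/25 - 3/25*e12


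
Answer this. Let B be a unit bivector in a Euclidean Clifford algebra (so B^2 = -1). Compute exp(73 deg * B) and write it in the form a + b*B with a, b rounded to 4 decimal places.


For a unit bivector B with B^2 = -1, the exponential series gives
e^(theta*B) = cos(theta) + sin(theta)*B (the GA analogue of Euler's formula).
theta = 73 degrees = 1.27409 rad
cos(73 deg) = 0.2924
sin(73 deg) = 0.9563
exp(theta*B) = 0.2924 + 0.9563*B


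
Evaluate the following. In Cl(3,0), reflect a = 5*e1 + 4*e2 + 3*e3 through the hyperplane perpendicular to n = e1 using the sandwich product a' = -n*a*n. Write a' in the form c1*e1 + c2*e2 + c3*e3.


Reflection formula: a' = -n*a*n, with n = e1 (unit vector, n^2 = 1).
For reflection through hyperplane perp to e1:
The component along e1 flips sign, others stay.
a = (5, 4, 3)
a' = (-5, 4, 3)
a' = -5*e1 + 4*e2 + 3*e3


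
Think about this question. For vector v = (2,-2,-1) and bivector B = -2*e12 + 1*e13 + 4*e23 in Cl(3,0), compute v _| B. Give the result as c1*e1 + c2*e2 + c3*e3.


Left contraction v _| B = <vB>_1 (grade-1 part of the geometric product vB).
Using e1_|e12 = e2, e2_|e12 = -e1, e1_|e13 = e3, e3_|e13 = -e1, e2_|e23 = e3, e3_|e23 = -e2:
e1 coeff: -v2*b12 - v3*b13 = -(-2)*(-2) - (-1)*(1) = -3
e2 coeff: v1*b12 - v3*b23 = (2)*(-2) - (-1)*(4) = 0
e3 coeff: v1*b13 + v2*b23 = (2)*(1) + (-2)*(4) = -6
v _| B = -3*e1 + 0*e2 - 6*e3


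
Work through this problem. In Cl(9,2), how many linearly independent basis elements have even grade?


Even subalgebra dimension = 2^(n-1)
n = 9 + 2 = 11
2^(11 - 1) = 2^10 = 1024
Verification: sum of C(11,k) for even k = 1 + 55 + 330 + 462 + 165 + 11 = 1024
Result = 1024


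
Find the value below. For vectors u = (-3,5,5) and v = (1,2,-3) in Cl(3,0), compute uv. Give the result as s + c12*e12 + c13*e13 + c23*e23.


In Cl(3,0): e_i^2 = 1, e_ie_j = -e_je_i for i != j.
Scalar part = u . v = (-3)*1 + 5*2 + 5*(-3)
= -3 + 10 + (-15) = -8
e12 coeff = (-3)*2 - 5*1 = -6 - 5 = -11
e13 coeff = (-3)*(-3) - 5*1 = 9 - 5 = 4
e23 coeff = 5*(-3) - 5*2 = -15 - 10 = -25
uv = -8 - 11*e12 + 4*e13 - 25*e23


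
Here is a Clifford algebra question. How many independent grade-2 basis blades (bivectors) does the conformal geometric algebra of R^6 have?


The conformal model of R^6 uses Cl(7,1) with m = 6 + 2 = 8 generators.
Number of grade-2 blades = C(m, 2) = C(8, 2)
= 8*7/2 = 28


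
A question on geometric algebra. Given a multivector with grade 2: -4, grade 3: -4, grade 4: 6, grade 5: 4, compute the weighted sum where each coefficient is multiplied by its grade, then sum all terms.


Grade-weighted sum = sum of grade_k * coefficient_k
2*(-4) = -8
3*(-4) = -12
4*6 = 24
5*4 = 20
Total = -8 + (-12) + 24 + 20 = 24


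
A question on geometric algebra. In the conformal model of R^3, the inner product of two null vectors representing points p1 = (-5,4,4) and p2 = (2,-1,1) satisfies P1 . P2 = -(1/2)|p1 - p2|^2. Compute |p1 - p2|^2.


p1 - p2 = (-7, 5, 3)
|p1 - p2|^2 = (-7)^2 + 5^2 + 3^2
= 49 + 25 + 9
= 83


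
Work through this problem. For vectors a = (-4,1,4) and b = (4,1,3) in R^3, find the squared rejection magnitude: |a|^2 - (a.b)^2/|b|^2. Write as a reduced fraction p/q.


|a|^2 = (-4)^2 + 1^2 + 4^2 = 33
|b|^2 = 4^2 + 1^2 + 3^2 = 26
a . b = (-4)*4 + 1*1 + 4*3 = -3
(a.b)^2 = (-3)^2 = 9
|rej|^2 = 33 - 9/26
= (858 - 9)/26
= 849/26
In lowest terms: 849/26


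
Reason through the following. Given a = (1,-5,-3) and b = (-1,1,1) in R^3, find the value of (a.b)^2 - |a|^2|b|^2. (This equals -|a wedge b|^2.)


a . b = 1*(-1) + (-5)*1 + (-3)*1
= -1 + (-5) + (-3) = -9
|a|^2 = 1^2 + (-5)^2 + (-3)^2 = 35
|b|^2 = (-1)^2 + 1^2 + 1^2 = 3
(a.b)^2 = (-9)^2 = 81
|a|^2 * |b|^2 = 35 * 3 = 105
Result = 81 - 105 = -24


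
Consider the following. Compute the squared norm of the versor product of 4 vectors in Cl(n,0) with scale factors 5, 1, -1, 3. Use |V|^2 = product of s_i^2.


Each vector v_i has |v_i|^2 = s_i^2
Squared scales: 5^2 = 25, 1^2 = 1, (-1)^2 = 1, 3^2 = 9
|V|^2 = 25 * 1 * 1 * 9
= 225


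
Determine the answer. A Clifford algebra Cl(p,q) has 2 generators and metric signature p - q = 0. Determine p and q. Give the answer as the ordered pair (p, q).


We need p + q = 2 and p - q = 0.
Adding: 2p = 2 + 0 = 2, so p = 1.
Then q = 2 - 1 = 1.
(p, q) = (1, 1)


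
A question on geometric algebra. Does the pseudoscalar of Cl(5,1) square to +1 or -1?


The pseudoscalar I = e1...e_n (product of all n generators) of Cl(p,q) satisfies I^2 = (-1)^(q + n(n-1)/2).
p = 5, q = 1, n = p + q = 6
n(n-1)/2 = 6 * 5 / 2 = 15
Exponent = q + n(n-1)/2 = 1 + 15 = 16
I^2 = (-1)^16 = +1


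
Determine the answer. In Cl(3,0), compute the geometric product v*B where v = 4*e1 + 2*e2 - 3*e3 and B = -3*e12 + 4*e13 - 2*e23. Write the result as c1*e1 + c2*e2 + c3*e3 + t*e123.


vB has grade-1 (vector) and grade-3 (trivector) parts: vB = (v _| B) + (v ^ B).
Vector part <vB>_1:
  e1: -v2*b12 - v3*b13 = -(2)*(-3) - (-3)*(4) = 18
  e2: v1*b12 - v3*b23 = (4)*(-3) - (-3)*(-2) = -18
  e3: v1*b13 + v2*b23 = (4)*(4) + (2)*(-2) = 12
Trivector part <vB>_3:
  e123: v1*b23 - v2*b13 + v3*b12 = (4)*(-2) - (2)*(4) + (-3)*(-3) = -7
vB = 18*e1 - 18*e2 + 12*e3 - 7*e123


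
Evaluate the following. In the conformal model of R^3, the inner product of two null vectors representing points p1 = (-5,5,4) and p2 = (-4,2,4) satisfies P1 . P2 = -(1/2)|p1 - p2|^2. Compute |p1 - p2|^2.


p1 - p2 = (-1, 3, 0)
|p1 - p2|^2 = (-1)^2 + 3^2 + 0^2
= 1 + 9 + 0
= 10


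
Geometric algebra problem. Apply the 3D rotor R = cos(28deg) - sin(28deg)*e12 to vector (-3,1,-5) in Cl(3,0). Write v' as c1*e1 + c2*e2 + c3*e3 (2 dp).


Rotor R = cos(28deg) - sin(28deg)*e12
Rotation angle theta = 2 * 28 = 56 degrees in the e12 plane (e1 -> e2).
The component perpendicular to the plane (e3) is invariant: v'_3 = v3 = -5.00
cos(56deg) = 0.5592, sin(56deg) = 0.8290
v'_1 = v1*cos(theta) - v2*sin(theta) = -3*0.5592 - 1*0.8290 = -2.51
v'_2 = v1*sin(theta) + v2*cos(theta) = -3*0.8290 + 1*0.5592 = -1.93
v' = -2.51*e1 - 1.93*e2 - 5.00*e3


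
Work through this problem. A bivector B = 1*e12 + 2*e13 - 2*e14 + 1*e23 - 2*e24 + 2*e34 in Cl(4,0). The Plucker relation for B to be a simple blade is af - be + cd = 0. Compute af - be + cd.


Plucker relation: af - be + cd
a*f = 1*2 = 2
b*e = 2*(-2) = -4
c*d = (-2)*1 = -2
af - be + cd = 2 - (-4) + (-2)
= 4


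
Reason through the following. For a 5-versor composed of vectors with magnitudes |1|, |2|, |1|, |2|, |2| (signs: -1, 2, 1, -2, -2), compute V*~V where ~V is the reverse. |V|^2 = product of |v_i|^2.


Each vector v_i has |v_i|^2 = s_i^2
Squared scales: (-1)^2 = 1, 2^2 = 4, 1^2 = 1, (-2)^2 = 4, (-2)^2 = 4
|V|^2 = 1 * 4 * 1 * 4 * 4
= 64


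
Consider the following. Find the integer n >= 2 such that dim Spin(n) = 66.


dim Spin(n) = dim so(n) = n(n-1)/2.
Solve n(n-1)/2 = 66, i.e. n^2 - n - 132 = 0.
Discriminant = 1 + 8*66 = 529
n = (1 + sqrt(529))/2 = (1 + 23)/2 = 12


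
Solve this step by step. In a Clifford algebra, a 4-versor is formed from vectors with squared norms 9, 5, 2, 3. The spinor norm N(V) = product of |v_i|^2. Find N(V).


Spinor norm N(V) = |v1|^2 * |v2|^2 * ... * |v4|^2
= 9 * 5 * 2 * 3
Running product: 9, 45, 90, 270
N(V) = 270


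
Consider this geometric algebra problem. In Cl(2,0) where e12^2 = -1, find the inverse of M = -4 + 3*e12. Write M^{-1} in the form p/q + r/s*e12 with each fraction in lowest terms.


M = -4 + 3*e12, where e12^2 = -1.
Since M commutes with its reverse ~M = a - b*e12, M * ~M = a^2 - b^2*e12^2 = a^2 + b^2.
So M^{-1} = ~M / (a^2 + b^2) = (a - b*e12)/(a^2 + b^2).
a^2 + b^2 = 16 + 9 = 25
Scalar part = -4/25 = -4/25
Bivector coeff = -3/25 = -3/25
M^{-1} = -4/25 - 3/25*e12


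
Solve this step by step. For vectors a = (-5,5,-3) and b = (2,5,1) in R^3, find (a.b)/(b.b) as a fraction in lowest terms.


Projection coefficient = (a . b) / (b . b)
a . b = (-5)*2 + 5*5 + (-3)*1
= -10 + 25 + (-3) = 12
b . b = 2^2 + 5^2 + 1^2
= 4 + 25 + 1 = 30
Coefficient = 12/30
In lowest terms: 2/5


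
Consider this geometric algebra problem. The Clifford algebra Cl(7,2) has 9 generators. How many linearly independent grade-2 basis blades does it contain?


Number of grade-k basis blades in Cl(p,q) with n = p + q is C(n, k).
n = 7 + 2 = 9
C(9, 2) = 9! / (2! * 7!)
= 362880 / (2 * 5040)
= 36


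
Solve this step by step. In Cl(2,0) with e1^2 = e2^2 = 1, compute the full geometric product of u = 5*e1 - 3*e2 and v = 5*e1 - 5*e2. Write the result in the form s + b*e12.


Expand: (5*e1 - 3*e2)(5*e1 - 5*e2)
= 5*5*e1e1 + 5*(-5)*e1e2 + (-3)*5*e2e1 + (-3)*(-5)*e2e2
Using e1^2 = e2^2 = 1, e2e1 = -e1e2:
Scalar part s = 5*5 + (-3)*(-5) = 25 + 15 = 40
Bivector part b = 5*(-5) - (-3)*5 = -25 - (-15) = -10
uv = 40 - 10*e12


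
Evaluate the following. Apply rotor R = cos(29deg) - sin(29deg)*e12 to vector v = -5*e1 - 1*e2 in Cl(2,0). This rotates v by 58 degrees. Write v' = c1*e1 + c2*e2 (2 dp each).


Rotor R = cos(29deg) - sin(29deg)*e12
Rotation angle theta = 2 * 29 = 58 degrees
v' = R*v*~R rotates v by theta.
cos(58deg) = 0.5299, sin(58deg) = 0.8480
v'_1 = -5*cos(58deg) - (-1)*sin(58deg)
= -5*0.5299 - (-1)*0.8480
= -1.80
v'_2 = -5*sin(58deg) + (-1)*cos(58deg)
= -5*0.8480 + (-1)*0.5299
= -4.77
v' = -1.80*e1 - 4.77*e2


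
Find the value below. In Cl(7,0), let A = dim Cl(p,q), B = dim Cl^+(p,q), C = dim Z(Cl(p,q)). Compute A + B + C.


n = 7 + 0 = 7
Total dim = 2^7 = 128
Even subalgebra dim = 2^6 = 64
n is odd, so center dim = 2
Sum = 128 + 64 + 2 = 194


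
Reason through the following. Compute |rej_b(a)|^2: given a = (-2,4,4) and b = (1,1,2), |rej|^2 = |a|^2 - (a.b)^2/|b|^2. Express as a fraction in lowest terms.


|a|^2 = (-2)^2 + 4^2 + 4^2 = 36
|b|^2 = 1^2 + 1^2 + 2^2 = 6
a . b = (-2)*1 + 4*1 + 4*2 = 10
(a.b)^2 = 10^2 = 100
|rej|^2 = 36 - 100/6
= (216 - 100)/6
= 116/6
In lowest terms: 58/3


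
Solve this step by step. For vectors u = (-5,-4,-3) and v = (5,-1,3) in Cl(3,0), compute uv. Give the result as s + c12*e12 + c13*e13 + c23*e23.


In Cl(3,0): e_i^2 = 1, e_ie_j = -e_je_i for i != j.
Scalar part = u . v = (-5)*5 + (-4)*(-1) + (-3)*3
= -25 + 4 + (-9) = -30
e12 coeff = (-5)*(-1) - (-4)*5 = 5 - (-20) = 25
e13 coeff = (-5)*3 - (-3)*5 = -15 - (-15) = 0
e23 coeff = (-4)*3 - (-3)*(-1) = -12 - 3 = -15
uv = -30 + 25*e12 + 0*e13 - 15*e23


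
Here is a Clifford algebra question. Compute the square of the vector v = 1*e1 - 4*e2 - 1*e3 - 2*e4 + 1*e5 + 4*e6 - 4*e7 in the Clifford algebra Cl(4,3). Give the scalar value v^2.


v^2 = sum of c_i^2 * e_i^2
Positive signature terms (e_i^2 = +1): 1^2 + (-4)^2 + (-1)^2 + (-2)^2 = 22
Negative signature terms (e_j^2 = -1): 1^2 + 4^2 + (-4)^2 = 33
v^2 = 22 - 33 = -11


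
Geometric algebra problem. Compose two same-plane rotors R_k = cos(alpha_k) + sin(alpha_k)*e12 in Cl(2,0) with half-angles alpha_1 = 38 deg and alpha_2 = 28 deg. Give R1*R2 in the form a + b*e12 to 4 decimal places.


Same-plane rotors commute and their half-angles add:
R1*R2 = cos(a1 + a2) + sin(a1 + a2)*e12.
a1 + a2 = 38 + 28 = 66 deg
cos(66 deg) = 0.4067
sin(66 deg) = 0.9135
R1*R2 = 0.4067 + 0.9135*e12


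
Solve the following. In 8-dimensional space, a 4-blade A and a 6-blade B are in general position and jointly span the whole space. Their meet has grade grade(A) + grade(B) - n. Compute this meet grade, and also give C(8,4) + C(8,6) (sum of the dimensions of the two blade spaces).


Meet grade = grade(A) + grade(B) - n
= 4 + 6 - 8 = 2
C(8,4) = 70
C(8,6) = 28
dim_A + dim_B = 70 + 28 = 98


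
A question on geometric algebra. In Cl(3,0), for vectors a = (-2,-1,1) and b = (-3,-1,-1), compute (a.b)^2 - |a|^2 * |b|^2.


a . b = (-2)*(-3) + (-1)*(-1) + 1*(-1)
= 6 + 1 + (-1) = 6
|a|^2 = (-2)^2 + (-1)^2 + 1^2 = 6
|b|^2 = (-3)^2 + (-1)^2 + (-1)^2 = 11
(a.b)^2 = 6^2 = 36
|a|^2 * |b|^2 = 6 * 11 = 66
Result = 36 - 66 = -30


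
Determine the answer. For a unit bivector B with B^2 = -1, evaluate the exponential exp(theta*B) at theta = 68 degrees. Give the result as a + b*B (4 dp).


For a unit bivector B with B^2 = -1, the exponential series gives
e^(theta*B) = cos(theta) + sin(theta)*B (the GA analogue of Euler's formula).
theta = 68 degrees = 1.186824 rad
cos(68 deg) = 0.3746
sin(68 deg) = 0.9272
exp(theta*B) = 0.3746 + 0.9272*B


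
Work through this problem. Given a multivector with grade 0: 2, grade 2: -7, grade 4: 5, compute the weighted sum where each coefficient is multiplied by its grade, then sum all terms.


Grade-weighted sum = sum of grade_k * coefficient_k
0*2 = 0
2*(-7) = -14
4*5 = 20
Total = 0 + (-14) + 20 = 6


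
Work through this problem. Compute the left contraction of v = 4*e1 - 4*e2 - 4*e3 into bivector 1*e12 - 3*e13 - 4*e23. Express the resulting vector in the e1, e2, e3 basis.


Left contraction v _| B = <vB>_1 (grade-1 part of the geometric product vB).
Using e1_|e12 = e2, e2_|e12 = -e1, e1_|e13 = e3, e3_|e13 = -e1, e2_|e23 = e3, e3_|e23 = -e2:
e1 coeff: -v2*b12 - v3*b13 = -(-4)*(1) - (-4)*(-3) = -8
e2 coeff: v1*b12 - v3*b23 = (4)*(1) - (-4)*(-4) = -12
e3 coeff: v1*b13 + v2*b23 = (4)*(-3) + (-4)*(-4) = 4
v _| B = -8*e1 - 12*e2 + 4*e3


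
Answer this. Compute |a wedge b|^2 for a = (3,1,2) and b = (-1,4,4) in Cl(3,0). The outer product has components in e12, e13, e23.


a wedge b = (a1*b2 - a2*b1)*e12 + (a1*b3 - a3*b1)*e13 + (a2*b3 - a3*b2)*e23
e12 coeff: 3*4 - 1*(-1) = 12 - (-1) = 13
e13 coeff: 3*4 - 2*(-1) = 12 - (-2) = 14
e23 coeff: 1*4 - 2*4 = 4 - 8 = -4
|a wedge b|^2 = 13^2 + 14^2 + (-4)^2
= 169 + 196 + 16
= 381


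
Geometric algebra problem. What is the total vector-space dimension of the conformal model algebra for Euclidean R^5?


The conformal model of R^5 uses Cl(6,1): the 5 Euclidean generators plus two extra orthogonal generators e+ (e+^2 = +1) and e- (e-^2 = -1), from which the null vectors e0, einf are built.
Number of generators m = 5 + 2 = 7.
dim Cl(p,q) = 2^m = 2^7 = 128


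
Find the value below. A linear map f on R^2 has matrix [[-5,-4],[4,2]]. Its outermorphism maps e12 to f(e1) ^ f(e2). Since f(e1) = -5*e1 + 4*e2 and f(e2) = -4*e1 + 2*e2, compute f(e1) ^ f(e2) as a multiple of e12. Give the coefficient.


The outermorphism of a linear map f sends e1^e2 to f(e1)^f(e2).
f(e1) = -5*e1 + 4*e2
f(e2) = -4*e1 + 2*e2
f(e1) ^ f(e2) = (-5*e1 + 4*e2) ^ (-4*e1 + 2*e2)
= (-5)*2*e12 + 4*(-4)*e21
= (-10 - (-16))*e12
= 6*e12
Coefficient = 6


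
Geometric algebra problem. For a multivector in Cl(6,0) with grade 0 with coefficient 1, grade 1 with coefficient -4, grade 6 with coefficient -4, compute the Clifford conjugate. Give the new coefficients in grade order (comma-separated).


Clifford conjugate sign for grade k: (-1)^(k(k+1)/2)
Grade 0: (-1)^(0*1/2) = (-1)^0 = 1, coeff 1 -> 1
Grade 1: (-1)^(1*2/2) = (-1)^1 = -1, coeff -4 -> 4
Grade 6: (-1)^(6*7/2) = (-1)^21 = -1, coeff -4 -> 4
Conjugated coefficients: 1, 4, 4


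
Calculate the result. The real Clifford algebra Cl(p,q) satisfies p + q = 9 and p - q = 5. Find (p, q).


We need p + q = 9 and p - q = 5.
Adding: 2p = 9 + 5 = 14, so p = 7.
Then q = 9 - 7 = 2.
(p, q) = (7, 2)


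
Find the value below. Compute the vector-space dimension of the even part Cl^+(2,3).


Even subalgebra dimension = 2^(n-1)
n = 2 + 3 = 5
2^(5 - 1) = 2^4 = 16
Verification: sum of C(5,k) for even k = 1 + 10 + 5 = 16
Result = 16


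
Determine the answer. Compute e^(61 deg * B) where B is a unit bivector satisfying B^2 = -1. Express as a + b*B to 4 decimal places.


For a unit bivector B with B^2 = -1, the exponential series gives
e^(theta*B) = cos(theta) + sin(theta)*B (the GA analogue of Euler's formula).
theta = 61 degrees = 1.064651 rad
cos(61 deg) = 0.4848
sin(61 deg) = 0.8746
exp(theta*B) = 0.4848 + 0.8746*B


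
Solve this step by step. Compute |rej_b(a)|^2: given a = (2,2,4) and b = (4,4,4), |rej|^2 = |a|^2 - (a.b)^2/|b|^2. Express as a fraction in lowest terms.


|a|^2 = 2^2 + 2^2 + 4^2 = 24
|b|^2 = 4^2 + 4^2 + 4^2 = 48
a . b = 2*4 + 2*4 + 4*4 = 32
(a.b)^2 = 32^2 = 1024
|rej|^2 = 24 - 1024/48
= (1152 - 1024)/48
= 128/48
In lowest terms: 8/3
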